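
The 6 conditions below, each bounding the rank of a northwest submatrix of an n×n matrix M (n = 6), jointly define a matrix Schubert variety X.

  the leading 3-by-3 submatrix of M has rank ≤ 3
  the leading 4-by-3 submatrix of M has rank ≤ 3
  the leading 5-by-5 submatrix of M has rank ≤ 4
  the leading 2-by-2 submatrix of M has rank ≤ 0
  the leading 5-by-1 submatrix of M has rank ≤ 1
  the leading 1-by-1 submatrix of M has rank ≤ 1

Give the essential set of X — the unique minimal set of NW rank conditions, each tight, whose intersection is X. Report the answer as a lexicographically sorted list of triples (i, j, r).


The tightest implied rank at each (i,j), from the 6 conditions:

  R[1]: 0 0 1 1 1 1
  R[2]: 0 0 1 2 2 2
  R[3]: 1 1 2 3 3 3
  R[4]: 1 2 3 4 4 4
  R[5]: 1 2 3 4 4 5
  R[6]: 1 2 3 4 5 6

hence w(1..6) = (3, 4, 1, 2, 6, 5).

D(w) has 5 cells with 2 SE-corners; essential set:

[(2, 2, 0), (5, 5, 4)]


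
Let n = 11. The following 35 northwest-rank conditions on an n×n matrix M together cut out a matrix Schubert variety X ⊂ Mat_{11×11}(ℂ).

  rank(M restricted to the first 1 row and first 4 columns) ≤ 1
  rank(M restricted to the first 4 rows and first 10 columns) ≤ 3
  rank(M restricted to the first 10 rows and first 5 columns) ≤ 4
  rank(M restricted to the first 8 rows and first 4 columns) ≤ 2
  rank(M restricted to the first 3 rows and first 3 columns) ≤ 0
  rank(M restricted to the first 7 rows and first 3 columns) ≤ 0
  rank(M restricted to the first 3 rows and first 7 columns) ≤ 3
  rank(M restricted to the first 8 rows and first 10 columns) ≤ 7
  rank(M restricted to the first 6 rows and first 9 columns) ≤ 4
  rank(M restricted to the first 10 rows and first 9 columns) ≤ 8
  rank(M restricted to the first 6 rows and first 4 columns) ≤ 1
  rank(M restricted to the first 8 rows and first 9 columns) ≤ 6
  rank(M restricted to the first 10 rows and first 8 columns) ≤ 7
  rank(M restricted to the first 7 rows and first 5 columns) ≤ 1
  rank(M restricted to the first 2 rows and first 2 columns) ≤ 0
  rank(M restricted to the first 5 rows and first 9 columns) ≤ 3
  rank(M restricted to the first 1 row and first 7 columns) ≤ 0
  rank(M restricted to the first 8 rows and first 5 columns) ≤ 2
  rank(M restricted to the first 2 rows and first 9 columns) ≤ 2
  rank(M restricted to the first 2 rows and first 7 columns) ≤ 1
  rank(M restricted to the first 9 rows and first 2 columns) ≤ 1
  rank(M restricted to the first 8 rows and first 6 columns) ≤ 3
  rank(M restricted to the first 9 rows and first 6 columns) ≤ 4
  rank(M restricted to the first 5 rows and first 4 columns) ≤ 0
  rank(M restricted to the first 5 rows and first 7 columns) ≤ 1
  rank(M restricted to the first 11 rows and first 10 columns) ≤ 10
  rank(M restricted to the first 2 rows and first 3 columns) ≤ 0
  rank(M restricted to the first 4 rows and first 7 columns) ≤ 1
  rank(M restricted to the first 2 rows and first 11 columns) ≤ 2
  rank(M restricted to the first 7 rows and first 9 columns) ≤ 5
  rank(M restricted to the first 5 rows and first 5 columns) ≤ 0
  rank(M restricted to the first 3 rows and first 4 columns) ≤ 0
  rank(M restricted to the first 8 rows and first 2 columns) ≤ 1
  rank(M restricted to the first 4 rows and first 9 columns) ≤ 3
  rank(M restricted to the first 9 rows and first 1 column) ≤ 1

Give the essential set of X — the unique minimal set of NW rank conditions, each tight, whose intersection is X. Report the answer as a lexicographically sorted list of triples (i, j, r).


Reconstructing r_w from the 35 given conditions:

  i=1: 0 | 0 | 0 | 0 | 0 | 0 | 0 | 1 | 1 | 1 | 1
  i=2: 0 | 0 | 0 | 0 | 0 | 1 | 1 | 2 | 2 | 2 | 2
  i=3: 0 | 0 | 0 | 0 | 0 | 1 | 1 | 2 | 3 | 3 | 3
  i=4: 0 | 0 | 0 | 0 | 0 | 1 | 1 | 2 | 3 | 3 | 4
  i=5: 0 | 0 | 0 | 0 | 0 | 1 | 1 | 2 | 3 | 4 | 5
  i=6: 0 | 0 | 0 | 1 | 1 | 2 | 2 | 3 | 4 | 5 | 6
  i=7: 0 | 0 | 0 | 1 | 1 | 2 | 3 | 4 | 5 | 6 | 7
  i=8: 1 | 1 | 1 | 2 | 2 | 3 | 4 | 5 | 6 | 7 | 8
  i=9: 1 | 1 | 2 | 3 | 3 | 4 | 5 | 6 | 7 | 8 | 9
  i=10: 1 | 2 | 3 | 4 | 4 | 5 | 6 | 7 | 8 | 9 | 10
  i=11: 1 | 2 | 3 | 4 | 5 | 6 | 7 | 8 | 9 | 10 | 11

giving w = (8, 6, 9, 11, 10, 4, 7, 1, 3, 2, 5) via Δ²R.

Fulton essential set (7 of the 39 Rothe cells):

[(1, 7, 0), (4, 10, 3), (5, 5, 0), (5, 7, 1), (7, 3, 0), (7, 5, 1), (9, 2, 1)]


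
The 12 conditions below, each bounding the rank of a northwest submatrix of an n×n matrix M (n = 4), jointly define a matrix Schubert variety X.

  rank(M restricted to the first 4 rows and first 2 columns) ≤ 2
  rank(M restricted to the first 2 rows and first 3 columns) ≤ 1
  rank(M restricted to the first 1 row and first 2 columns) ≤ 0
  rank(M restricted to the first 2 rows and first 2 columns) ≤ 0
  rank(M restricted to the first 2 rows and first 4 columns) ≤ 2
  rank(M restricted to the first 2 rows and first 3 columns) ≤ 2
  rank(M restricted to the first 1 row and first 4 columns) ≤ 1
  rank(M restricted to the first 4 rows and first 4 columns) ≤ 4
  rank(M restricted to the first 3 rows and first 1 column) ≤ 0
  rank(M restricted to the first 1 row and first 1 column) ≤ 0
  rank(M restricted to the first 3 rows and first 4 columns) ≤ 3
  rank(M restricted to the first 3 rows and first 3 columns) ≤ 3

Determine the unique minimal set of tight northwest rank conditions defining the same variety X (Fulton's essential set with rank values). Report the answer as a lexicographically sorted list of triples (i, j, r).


Recovering R(i,j) via the rank-extension bound from the 12 conditions:

  i=1: 0, 0, 1, 1
  i=2: 0, 0, 1, 2
  i=3: 0, 1, 2, 3
  i=4: 1, 2, 3, 4

giving w = (3, 4, 2, 1) via Δ²R.

Rothe diagram D(w) (5 cells), 2 SE-corners (essential conditions):

[(2, 2, 0), (3, 1, 0)]


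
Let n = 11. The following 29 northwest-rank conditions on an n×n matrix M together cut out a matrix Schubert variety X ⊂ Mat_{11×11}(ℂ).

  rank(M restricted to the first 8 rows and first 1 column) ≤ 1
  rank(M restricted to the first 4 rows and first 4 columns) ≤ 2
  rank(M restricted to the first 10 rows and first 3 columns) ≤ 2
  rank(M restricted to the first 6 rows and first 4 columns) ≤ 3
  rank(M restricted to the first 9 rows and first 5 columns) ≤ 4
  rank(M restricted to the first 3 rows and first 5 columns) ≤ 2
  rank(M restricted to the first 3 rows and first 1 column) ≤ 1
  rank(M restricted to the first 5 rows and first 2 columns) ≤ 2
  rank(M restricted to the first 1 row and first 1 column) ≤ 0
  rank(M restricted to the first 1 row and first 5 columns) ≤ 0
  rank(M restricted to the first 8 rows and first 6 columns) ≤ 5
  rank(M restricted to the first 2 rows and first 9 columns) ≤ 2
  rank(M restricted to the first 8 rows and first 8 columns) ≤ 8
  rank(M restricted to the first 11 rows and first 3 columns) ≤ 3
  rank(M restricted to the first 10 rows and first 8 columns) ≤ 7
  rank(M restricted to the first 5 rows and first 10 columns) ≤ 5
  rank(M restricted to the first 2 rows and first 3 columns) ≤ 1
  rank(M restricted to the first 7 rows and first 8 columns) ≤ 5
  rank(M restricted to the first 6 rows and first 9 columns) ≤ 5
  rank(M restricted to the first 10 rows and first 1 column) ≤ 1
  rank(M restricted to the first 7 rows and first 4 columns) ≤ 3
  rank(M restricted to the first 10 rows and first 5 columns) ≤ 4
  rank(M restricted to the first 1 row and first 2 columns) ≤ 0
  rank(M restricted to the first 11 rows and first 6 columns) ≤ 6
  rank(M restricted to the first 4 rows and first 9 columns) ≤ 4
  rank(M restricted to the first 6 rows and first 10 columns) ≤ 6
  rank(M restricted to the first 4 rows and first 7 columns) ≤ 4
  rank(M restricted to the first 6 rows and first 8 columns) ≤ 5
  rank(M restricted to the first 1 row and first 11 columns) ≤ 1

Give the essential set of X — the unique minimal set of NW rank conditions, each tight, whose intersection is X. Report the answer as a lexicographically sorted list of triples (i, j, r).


Recovering R(i,j) via the rank-extension bound from the 29 conditions:

  0, 0, 0, 0, 0, 1, 1, 1, 1, 1, 1
  1, 1, 1, 1, 1, 2, 2, 2, 2, 2, 2
  1, 2, 2, 2, 2, 3, 3, 3, 3, 3, 3
  1, 2, 2, 2, 3, 4, 4, 4, 4, 4, 4
  1, 2, 2, 3, 4, 5, 5, 5, 5, 5, 5
  1, 2, 2, 3, 4, 5, 5, 5, 5, 6, 6
  1, 2, 2, 3, 4, 5, 5, 5, 6, 7, 7
  1, 2, 2, 3, 4, 5, 6, 6, 7, 8, 8
  1, 2, 2, 3, 4, 5, 6, 7, 8, 9, 9
  1, 2, 2, 3, 4, 5, 6, 7, 8, 9, 10
  1, 2, 3, 4, 5, 6, 7, 8, 9, 10, 11

the unique w with this rank table is (6, 1, 2, 5, 4, 10, 9, 7, 8, 11, 3).

Rothe diagram D(w) (18 cells), 5 SE-corners (essential conditions):

[(1, 5, 0), (4, 4, 2), (6, 9, 5), (7, 8, 5), (10, 3, 2)]


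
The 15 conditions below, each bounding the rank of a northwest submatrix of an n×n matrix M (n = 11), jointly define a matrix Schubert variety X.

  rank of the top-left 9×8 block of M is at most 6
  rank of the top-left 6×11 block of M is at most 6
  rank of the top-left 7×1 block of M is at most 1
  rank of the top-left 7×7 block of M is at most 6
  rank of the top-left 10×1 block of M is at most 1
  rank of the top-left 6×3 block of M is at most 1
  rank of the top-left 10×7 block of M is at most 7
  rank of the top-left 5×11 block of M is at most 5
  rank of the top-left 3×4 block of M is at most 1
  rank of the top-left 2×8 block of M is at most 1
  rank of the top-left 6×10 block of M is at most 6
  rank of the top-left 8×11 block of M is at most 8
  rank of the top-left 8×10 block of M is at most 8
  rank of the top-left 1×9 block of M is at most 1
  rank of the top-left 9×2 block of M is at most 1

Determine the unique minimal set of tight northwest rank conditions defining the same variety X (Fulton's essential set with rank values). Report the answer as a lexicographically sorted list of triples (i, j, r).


Propagating the 15 rank bounds to every northwest block:

  i=1: 1 1 1 1 1 1 1 1 1 1 1
  i=2: 1 1 1 1 1 1 1 1 2 2 2
  i=3: 1 1 1 1 2 2 2 2 3 3 3
  i=4: 1 1 1 2 3 3 3 3 4 4 4
  i=5: 1 1 1 2 3 4 4 4 5 5 5
  i=6: 1 1 1 2 3 4 5 5 6 6 6
  i=7: 1 1 2 3 4 5 6 6 7 7 7
  i=8: 1 1 2 3 4 5 6 6 7 8 8
  i=9: 1 1 2 3 4 5 6 6 7 8 9
  i=10: 1 2 3 4 5 6 7 7 8 9 10
  i=11: 1 2 3 4 5 6 7 8 9 10 11

the unique w with this rank table is (1, 9, 5, 4, 6, 7, 3, 10, 11, 2, 8).

Fulton essential set (5 of the 21 Rothe cells):

[(2, 8, 1), (3, 4, 1), (6, 3, 1), (9, 2, 1), (9, 8, 6)]


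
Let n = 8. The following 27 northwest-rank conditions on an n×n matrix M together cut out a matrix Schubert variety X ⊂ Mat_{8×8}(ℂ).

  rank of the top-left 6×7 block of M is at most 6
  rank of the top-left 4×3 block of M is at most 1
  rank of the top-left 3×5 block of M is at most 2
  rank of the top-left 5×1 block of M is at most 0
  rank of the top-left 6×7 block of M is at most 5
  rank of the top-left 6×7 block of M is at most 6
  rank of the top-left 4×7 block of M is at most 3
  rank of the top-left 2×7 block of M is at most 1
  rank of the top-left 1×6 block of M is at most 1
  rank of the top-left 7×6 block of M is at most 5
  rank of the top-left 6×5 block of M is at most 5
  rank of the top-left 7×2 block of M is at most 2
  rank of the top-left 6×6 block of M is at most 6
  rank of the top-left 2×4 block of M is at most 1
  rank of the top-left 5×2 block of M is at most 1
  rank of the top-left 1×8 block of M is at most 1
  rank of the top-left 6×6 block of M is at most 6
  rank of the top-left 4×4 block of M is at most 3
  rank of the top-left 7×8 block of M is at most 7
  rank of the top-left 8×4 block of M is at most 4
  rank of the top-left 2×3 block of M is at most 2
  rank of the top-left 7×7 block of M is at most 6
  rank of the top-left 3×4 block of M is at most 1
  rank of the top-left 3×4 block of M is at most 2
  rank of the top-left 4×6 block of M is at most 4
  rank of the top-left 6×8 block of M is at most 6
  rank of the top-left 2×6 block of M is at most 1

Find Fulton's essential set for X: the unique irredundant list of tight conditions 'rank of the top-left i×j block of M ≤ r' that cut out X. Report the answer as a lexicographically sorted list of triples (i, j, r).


Propagating the 27 rank bounds to every northwest block:

  0  1  1  1  1  1  1  1
  0  1  1  1  1  1  1  2
  0  1  1  1  2  2  2  3
  0  1  1  2  3  3  3  4
  0  1  2  3  4  4  4  5
  1  2  3  4  5  5  5  6
  1  2  3  4  5  5  6  7
  1  2  3  4  5  6  7  8

so w = (2, 8, 5, 4, 3, 1, 7, 6).

Rothe diagram D(w) (14 cells), 5 SE-corners (essential conditions):

[(2, 7, 1), (3, 4, 1), (4, 3, 1), (5, 1, 0), (7, 6, 5)]


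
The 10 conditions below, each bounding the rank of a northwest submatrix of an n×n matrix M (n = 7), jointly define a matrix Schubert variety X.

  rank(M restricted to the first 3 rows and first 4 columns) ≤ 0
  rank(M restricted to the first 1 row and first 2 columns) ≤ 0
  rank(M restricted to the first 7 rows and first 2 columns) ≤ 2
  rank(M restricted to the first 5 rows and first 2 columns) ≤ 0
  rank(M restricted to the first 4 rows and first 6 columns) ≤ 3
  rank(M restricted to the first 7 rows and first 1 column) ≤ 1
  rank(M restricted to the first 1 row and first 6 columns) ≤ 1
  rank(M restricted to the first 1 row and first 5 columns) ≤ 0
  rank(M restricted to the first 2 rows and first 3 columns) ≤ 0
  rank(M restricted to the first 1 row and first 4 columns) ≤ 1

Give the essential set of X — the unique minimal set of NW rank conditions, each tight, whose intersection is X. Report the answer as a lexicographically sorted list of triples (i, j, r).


The tightest implied rank at each (i,j), from the 10 conditions:

  row 1: 0 | 0 | 0 | 0 | 0 | 1 | 1
  row 2: 0 | 0 | 0 | 0 | 1 | 2 | 2
  row 3: 0 | 0 | 0 | 0 | 1 | 2 | 3
  row 4: 0 | 0 | 1 | 1 | 2 | 3 | 4
  row 5: 0 | 0 | 1 | 2 | 3 | 4 | 5
  row 6: 1 | 1 | 2 | 3 | 4 | 5 | 6
  row 7: 1 | 2 | 3 | 4 | 5 | 6 | 7

second differences of R give the permutation w = (6, 5, 7, 3, 4, 1, 2).

Fulton essential set (3 of the 17 Rothe cells):

[(1, 5, 0), (3, 4, 0), (5, 2, 0)]


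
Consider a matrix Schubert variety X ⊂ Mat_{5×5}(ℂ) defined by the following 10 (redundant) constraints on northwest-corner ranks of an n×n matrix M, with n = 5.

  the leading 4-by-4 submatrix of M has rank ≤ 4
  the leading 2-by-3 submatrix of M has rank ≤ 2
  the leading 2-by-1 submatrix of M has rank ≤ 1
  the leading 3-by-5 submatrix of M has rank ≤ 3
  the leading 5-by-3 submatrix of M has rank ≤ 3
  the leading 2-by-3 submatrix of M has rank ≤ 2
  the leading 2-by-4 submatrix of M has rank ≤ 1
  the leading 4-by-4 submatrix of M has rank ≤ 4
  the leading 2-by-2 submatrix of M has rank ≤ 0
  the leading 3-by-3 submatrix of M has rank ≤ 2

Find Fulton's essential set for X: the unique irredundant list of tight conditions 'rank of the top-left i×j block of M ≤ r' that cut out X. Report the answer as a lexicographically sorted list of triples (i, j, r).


Recovering R(i,j) via the rank-extension bound from the 10 conditions:

  i=1: 0  0  1  1  1
  i=2: 0  0  1  1  2
  i=3: 1  1  2  2  3
  i=4: 1  2  3  3  4
  i=5: 1  2  3  4  5

so w = (3, 5, 1, 2, 4).

|D(w)|=5, |Ess(w)|=2:

[(2, 2, 0), (2, 4, 1)]


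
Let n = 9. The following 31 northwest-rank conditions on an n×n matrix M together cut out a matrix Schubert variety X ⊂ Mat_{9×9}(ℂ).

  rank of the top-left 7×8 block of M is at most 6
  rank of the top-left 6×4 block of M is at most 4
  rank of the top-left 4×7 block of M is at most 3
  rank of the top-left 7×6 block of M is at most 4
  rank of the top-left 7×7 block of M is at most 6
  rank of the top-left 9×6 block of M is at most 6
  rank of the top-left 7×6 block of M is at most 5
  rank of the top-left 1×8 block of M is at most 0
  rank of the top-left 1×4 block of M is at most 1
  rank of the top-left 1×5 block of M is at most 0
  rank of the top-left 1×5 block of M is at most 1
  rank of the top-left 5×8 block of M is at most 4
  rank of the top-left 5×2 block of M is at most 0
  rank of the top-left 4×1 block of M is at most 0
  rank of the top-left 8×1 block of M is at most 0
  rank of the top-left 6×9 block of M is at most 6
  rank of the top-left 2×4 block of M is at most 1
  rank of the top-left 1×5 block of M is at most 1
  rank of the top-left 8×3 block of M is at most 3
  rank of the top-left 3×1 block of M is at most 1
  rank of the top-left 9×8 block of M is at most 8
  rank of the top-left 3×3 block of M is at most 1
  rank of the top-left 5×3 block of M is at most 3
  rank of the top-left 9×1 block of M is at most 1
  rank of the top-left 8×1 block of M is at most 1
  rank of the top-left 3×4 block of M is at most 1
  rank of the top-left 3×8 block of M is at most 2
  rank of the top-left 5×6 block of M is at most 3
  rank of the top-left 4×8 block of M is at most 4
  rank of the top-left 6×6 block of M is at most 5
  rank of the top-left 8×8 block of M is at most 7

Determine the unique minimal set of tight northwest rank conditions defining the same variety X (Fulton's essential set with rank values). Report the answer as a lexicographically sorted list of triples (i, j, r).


Reconstructing r_w from the 31 given conditions:

  0  0  0  0  0  0  0  0  1
  0  0  1  1  1  1  1  1  2
  0  0  1  1  2  2  2  2  3
  0  0  1  2  3  3  3  3  4
  0  0  1  2  3  3  4  4  5
  0  1  2  3  4  4  5  5  6
  0  1  2  3  4  4  5  6  7
  0  1  2  3  4  5  6  7  8
  1  2  3  4  5  6  7  8  9

so w = (9, 3, 5, 4, 7, 2, 8, 6, 1).

Rothe diagram D(w) (22 cells), 6 SE-corners (essential conditions):

[(1, 8, 0), (3, 4, 1), (5, 2, 0), (5, 6, 3), (7, 6, 4), (8, 1, 0)]


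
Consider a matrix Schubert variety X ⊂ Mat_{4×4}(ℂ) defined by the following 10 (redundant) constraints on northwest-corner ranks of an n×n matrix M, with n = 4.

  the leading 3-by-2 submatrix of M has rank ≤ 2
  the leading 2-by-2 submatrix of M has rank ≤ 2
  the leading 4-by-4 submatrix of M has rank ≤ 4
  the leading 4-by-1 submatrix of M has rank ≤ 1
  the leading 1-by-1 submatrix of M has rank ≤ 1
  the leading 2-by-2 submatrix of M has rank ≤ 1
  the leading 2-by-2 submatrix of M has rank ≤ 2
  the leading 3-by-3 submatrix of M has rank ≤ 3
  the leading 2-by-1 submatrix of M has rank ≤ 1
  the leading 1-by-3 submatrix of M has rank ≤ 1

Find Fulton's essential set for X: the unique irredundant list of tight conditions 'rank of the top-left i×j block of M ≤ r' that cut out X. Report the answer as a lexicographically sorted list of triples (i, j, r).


Rank table r_w(4×4) implied by the 10 constraints:

  R[1]: 1  1  1  1
  R[2]: 1  1  2  2
  R[3]: 1  2  3  3
  R[4]: 1  2  3  4

giving w = (1, 3, 2, 4) via Δ²R.

ℓ(w)=1; the 1 essential cell (i,j,r):

[(2, 2, 1)]


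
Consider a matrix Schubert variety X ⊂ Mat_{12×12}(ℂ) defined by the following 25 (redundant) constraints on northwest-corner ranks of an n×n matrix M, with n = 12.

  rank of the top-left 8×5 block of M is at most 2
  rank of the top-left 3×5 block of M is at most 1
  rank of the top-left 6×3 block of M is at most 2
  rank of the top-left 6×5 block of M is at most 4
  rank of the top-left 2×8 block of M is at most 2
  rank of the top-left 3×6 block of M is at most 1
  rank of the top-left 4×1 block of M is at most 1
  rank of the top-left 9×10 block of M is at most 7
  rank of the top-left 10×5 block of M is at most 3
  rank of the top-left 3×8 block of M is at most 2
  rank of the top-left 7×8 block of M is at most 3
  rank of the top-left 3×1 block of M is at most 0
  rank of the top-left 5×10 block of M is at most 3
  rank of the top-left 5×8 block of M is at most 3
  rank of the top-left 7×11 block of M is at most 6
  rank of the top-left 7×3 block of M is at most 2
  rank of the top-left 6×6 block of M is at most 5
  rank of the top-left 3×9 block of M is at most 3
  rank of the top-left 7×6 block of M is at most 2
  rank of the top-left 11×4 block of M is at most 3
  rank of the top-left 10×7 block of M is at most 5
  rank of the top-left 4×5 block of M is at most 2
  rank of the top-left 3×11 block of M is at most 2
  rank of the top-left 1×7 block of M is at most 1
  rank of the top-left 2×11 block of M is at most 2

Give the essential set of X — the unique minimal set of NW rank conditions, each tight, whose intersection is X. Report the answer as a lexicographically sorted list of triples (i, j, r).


Propagating the 25 rank bounds to every northwest block:

  row 1: 0 1 1 1 1 1 1 1 1 1 1 1
  row 2: 0 1 1 1 1 1 2 2 2 2 2 2
  row 3: 0 1 1 1 1 1 2 2 2 2 2 3
  row 4: 1 2 2 2 2 2 3 3 3 3 3 4
  row 5: 1 2 2 2 2 2 3 3 3 3 4 5
  row 6: 1 2 2 2 2 2 3 3 4 4 5 6
  row 7: 1 2 2 2 2 2 3 3 4 5 6 7
  row 8: 1 2 2 2 2 3 4 4 5 6 7 8
  row 9: 1 2 3 3 3 4 5 5 6 7 8 9
  row 10: 1 2 3 3 3 4 5 6 7 8 9 10
  row 11: 1 2 3 3 4 5 6 7 8 9 10 11
  row 12: 1 2 3 4 5 6 7 8 9 10 11 12

giving w = (2, 7, 12, 1, 11, 9, 10, 6, 3, 8, 5, 4) via Δ²R.

ℓ(w)=38; the 9 essential cells (i,j,r):

[(3, 1, 0), (3, 6, 1), (3, 11, 2), (5, 10, 3), (7, 6, 2), (7, 8, 3), (8, 5, 2), (10, 5, 3), (11, 4, 3)]


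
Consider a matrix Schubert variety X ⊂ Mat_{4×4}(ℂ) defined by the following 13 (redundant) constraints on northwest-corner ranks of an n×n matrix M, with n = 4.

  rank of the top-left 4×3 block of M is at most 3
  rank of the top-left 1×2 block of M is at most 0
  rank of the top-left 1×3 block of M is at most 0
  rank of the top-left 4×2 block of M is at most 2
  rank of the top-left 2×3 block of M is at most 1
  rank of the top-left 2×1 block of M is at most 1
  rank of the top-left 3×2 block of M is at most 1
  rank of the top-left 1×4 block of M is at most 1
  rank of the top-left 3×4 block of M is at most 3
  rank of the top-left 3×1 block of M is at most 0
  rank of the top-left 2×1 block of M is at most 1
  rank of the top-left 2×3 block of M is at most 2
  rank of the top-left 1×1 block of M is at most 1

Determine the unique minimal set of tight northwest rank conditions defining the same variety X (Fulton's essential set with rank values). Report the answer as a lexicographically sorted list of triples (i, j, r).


Computing R[i][j] = min implied NW-rank bound (n=4, 13 conditions):

  i=1: 0 | 0 | 0 | 1
  i=2: 0 | 1 | 1 | 2
  i=3: 0 | 1 | 2 | 3
  i=4: 1 | 2 | 3 | 4

hence w(1..4) = (4, 2, 3, 1).

D(w) has 5 cells with 2 SE-corners; essential set:

[(1, 3, 0), (3, 1, 0)]


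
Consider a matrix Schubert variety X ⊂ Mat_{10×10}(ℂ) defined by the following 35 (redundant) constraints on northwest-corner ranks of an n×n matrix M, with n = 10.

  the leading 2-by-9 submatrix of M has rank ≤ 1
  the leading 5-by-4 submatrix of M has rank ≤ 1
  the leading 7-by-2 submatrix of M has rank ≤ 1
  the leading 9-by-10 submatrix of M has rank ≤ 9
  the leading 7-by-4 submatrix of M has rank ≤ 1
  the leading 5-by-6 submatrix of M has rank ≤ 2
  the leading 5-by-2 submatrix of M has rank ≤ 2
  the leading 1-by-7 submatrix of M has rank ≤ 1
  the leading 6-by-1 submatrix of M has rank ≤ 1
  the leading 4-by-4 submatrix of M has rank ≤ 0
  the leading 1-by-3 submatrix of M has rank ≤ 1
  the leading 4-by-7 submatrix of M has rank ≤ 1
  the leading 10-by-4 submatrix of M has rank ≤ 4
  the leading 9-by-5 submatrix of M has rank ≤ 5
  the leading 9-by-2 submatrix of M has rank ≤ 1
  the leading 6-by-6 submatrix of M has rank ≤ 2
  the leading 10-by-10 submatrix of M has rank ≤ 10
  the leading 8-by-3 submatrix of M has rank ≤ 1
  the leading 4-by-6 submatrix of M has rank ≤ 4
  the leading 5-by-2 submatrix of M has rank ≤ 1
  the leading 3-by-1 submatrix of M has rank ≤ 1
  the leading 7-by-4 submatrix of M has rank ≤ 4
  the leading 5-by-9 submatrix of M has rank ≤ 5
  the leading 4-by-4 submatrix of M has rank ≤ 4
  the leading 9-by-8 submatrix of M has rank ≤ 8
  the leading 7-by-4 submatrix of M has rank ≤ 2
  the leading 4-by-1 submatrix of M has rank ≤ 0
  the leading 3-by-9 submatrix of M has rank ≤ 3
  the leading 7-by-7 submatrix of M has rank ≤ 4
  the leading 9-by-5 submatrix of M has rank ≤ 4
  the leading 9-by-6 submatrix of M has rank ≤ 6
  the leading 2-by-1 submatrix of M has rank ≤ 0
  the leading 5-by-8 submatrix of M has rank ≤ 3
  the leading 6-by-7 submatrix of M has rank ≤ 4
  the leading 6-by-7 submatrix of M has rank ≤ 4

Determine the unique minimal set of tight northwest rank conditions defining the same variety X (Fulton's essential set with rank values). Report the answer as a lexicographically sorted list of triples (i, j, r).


Recovering R(i,j) via the rank-extension bound from the 35 conditions:

  R[1]: 0 0 0 0 1 1 1 1 1 1
  R[2]: 0 0 0 0 1 1 1 1 1 2
  R[3]: 0 0 0 0 1 1 1 2 2 3
  R[4]: 0 0 0 0 1 1 1 2 3 4
  R[5]: 1 1 1 1 2 2 2 3 4 5
  R[6]: 1 1 1 1 2 2 3 4 5 6
  R[7]: 1 1 1 1 2 3 4 5 6 7
  R[8]: 1 1 1 2 3 4 5 6 7 8
  R[9]: 1 1 2 3 4 5 6 7 8 9
  R[10]: 1 2 3 4 5 6 7 8 9 10

hence w(1..10) = (5, 10, 8, 9, 1, 7, 6, 4, 3, 2).

|D(w)|=34, |Ess(w)|=7:

[(2, 9, 1), (4, 4, 0), (4, 7, 1), (6, 6, 2), (7, 4, 1), (8, 3, 1), (9, 2, 1)]


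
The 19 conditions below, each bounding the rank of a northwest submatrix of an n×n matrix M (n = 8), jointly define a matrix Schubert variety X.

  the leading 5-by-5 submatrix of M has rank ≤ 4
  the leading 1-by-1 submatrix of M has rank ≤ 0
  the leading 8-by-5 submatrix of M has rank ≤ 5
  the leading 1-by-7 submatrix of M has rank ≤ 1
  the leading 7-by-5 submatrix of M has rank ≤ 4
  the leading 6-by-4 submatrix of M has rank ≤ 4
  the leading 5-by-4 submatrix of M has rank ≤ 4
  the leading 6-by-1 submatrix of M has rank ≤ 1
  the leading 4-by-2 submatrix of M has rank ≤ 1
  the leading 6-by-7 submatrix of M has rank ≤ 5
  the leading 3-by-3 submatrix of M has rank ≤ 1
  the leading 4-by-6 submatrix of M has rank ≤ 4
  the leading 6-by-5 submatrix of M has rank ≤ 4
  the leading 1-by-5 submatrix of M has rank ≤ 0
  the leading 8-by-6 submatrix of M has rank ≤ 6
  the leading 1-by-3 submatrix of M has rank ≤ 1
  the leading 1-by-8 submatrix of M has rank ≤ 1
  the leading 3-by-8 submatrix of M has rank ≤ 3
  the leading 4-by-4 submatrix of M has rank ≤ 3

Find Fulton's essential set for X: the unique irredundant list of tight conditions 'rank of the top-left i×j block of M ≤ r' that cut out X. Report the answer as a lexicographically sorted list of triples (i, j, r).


Recovering R(i,j) via the rank-extension bound from the 19 conditions:

  row 1: 0 0 0 0 0 1 1 1
  row 2: 1 1 1 1 1 2 2 2
  row 3: 1 1 1 2 2 3 3 3
  row 4: 1 1 2 3 3 4 4 4
  row 5: 1 2 3 4 4 5 5 5
  row 6: 1 2 3 4 4 5 5 6
  row 7: 1 2 3 4 4 5 6 7
  row 8: 1 2 3 4 5 6 7 8

the unique w with this rank table is (6, 1, 4, 3, 2, 8, 7, 5).

|D(w)|=11, |Ess(w)|=5:

[(1, 5, 0), (3, 3, 1), (4, 2, 1), (6, 7, 5), (7, 5, 4)]


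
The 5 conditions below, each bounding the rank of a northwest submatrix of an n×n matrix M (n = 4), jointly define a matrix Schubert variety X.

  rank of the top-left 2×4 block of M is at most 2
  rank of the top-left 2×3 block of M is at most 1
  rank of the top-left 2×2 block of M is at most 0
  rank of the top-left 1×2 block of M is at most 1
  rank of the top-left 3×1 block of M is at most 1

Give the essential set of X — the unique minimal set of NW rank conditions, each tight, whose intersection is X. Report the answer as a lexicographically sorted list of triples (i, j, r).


Propagating the 5 rank bounds to every northwest block:

  row 1: 0, 0, 1, 1
  row 2: 0, 0, 1, 2
  row 3: 1, 1, 2, 3
  row 4: 1, 2, 3, 4

the unique w with this rank table is (3, 4, 1, 2).

D(w) has 4 cells with 1 SE-corner; essential set:

[(2, 2, 0)]


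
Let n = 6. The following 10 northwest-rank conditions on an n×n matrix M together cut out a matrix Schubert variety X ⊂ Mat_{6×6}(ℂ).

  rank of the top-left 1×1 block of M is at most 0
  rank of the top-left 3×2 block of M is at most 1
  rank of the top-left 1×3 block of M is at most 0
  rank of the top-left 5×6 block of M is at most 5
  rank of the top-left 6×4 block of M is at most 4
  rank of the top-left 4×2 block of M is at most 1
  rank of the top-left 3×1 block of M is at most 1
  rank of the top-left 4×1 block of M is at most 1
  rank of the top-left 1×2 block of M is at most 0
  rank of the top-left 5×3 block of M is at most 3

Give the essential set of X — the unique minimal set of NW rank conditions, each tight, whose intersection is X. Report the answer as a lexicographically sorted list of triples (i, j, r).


Recovering R(i,j) via the rank-extension bound from the 10 conditions:

  R[1]: 0  0  0  1  1  1
  R[2]: 1  1  1  2  2  2
  R[3]: 1  1  2  3  3  3
  R[4]: 1  1  2  3  4  4
  R[5]: 1  2  3  4  5  5
  R[6]: 1  2  3  4  5  6

giving w = (4, 1, 3, 5, 2, 6) via Δ²R.

|D(w)|=5, |Ess(w)|=2:

[(1, 3, 0), (4, 2, 1)]


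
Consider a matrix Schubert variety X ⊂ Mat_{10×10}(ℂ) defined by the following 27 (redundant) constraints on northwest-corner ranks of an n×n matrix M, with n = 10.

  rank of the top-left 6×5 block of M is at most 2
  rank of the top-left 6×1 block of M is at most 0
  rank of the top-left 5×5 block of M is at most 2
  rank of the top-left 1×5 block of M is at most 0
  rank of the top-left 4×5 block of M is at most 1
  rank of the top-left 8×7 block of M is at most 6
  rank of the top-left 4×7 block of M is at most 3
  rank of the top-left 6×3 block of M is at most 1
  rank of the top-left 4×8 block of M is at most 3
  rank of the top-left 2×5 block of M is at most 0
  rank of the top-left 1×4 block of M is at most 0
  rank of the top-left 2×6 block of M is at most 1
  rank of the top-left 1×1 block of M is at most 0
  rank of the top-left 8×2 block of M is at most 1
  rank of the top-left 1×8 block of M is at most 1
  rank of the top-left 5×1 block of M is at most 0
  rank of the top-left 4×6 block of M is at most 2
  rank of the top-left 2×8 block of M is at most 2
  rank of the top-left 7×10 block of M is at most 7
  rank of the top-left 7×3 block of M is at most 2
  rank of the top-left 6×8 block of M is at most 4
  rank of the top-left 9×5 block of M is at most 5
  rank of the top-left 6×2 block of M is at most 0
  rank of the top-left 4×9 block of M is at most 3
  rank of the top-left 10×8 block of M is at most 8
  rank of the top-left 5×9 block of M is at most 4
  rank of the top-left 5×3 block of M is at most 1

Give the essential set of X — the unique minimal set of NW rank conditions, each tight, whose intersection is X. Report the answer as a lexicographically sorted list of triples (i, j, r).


Reconstructing r_w from the 27 given conditions:

  i=1: 0 | 0 | 0 | 0 | 0 | 1 | 1 | 1 | 1 | 1
  i=2: 0 | 0 | 0 | 0 | 0 | 1 | 2 | 2 | 2 | 2
  i=3: 0 | 0 | 1 | 1 | 1 | 2 | 3 | 3 | 3 | 3
  i=4: 0 | 0 | 1 | 1 | 1 | 2 | 3 | 3 | 3 | 4
  i=5: 0 | 0 | 1 | 2 | 2 | 3 | 4 | 4 | 4 | 5
  i=6: 0 | 0 | 1 | 2 | 2 | 3 | 4 | 4 | 5 | 6
  i=7: 1 | 1 | 2 | 3 | 3 | 4 | 5 | 5 | 6 | 7
  i=8: 1 | 1 | 2 | 3 | 4 | 5 | 6 | 6 | 7 | 8
  i=9: 1 | 2 | 3 | 4 | 5 | 6 | 7 | 7 | 8 | 9
  i=10: 1 | 2 | 3 | 4 | 5 | 6 | 7 | 8 | 9 | 10

the unique w with this rank table is (6, 7, 3, 10, 4, 9, 1, 5, 2, 8).

Rothe diagram D(w) (25 cells), 7 SE-corners (essential conditions):

[(2, 5, 0), (4, 5, 1), (4, 9, 3), (6, 2, 0), (6, 5, 2), (6, 8, 4), (8, 2, 1)]


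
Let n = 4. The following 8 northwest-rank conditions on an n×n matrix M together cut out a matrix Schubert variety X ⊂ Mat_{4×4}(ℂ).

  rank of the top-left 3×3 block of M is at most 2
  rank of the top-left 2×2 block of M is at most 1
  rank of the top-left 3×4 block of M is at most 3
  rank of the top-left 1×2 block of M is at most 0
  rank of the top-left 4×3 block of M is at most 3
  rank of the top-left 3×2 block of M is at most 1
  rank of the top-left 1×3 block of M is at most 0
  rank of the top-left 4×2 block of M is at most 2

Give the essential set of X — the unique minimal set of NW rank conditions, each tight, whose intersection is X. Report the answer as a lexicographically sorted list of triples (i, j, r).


Reconstructing r_w from the 8 given conditions:

  row 1: 0 | 0 | 0 | 1
  row 2: 1 | 1 | 1 | 2
  row 3: 1 | 1 | 2 | 3
  row 4: 1 | 2 | 3 | 4

so w = (4, 1, 3, 2).

D(w) has 4 cells with 2 SE-corners; essential set:

[(1, 3, 0), (3, 2, 1)]


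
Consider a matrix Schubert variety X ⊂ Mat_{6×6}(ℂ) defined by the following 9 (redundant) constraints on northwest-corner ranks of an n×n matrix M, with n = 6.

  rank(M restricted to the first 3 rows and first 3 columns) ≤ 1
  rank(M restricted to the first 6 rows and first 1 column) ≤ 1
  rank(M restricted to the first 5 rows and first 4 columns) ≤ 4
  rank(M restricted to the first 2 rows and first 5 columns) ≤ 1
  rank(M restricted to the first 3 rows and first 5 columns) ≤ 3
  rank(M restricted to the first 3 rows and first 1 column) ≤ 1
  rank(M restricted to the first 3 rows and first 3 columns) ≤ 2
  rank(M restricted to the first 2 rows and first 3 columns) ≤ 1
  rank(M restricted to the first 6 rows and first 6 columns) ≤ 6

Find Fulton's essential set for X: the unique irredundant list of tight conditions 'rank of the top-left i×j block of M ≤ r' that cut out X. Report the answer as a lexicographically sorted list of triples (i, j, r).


Propagating the 9 rank bounds to every northwest block:

  R[1]: 1 1 1 1 1 1
  R[2]: 1 1 1 1 1 2
  R[3]: 1 1 1 2 2 3
  R[4]: 1 2 2 3 3 4
  R[5]: 1 2 3 4 4 5
  R[6]: 1 2 3 4 5 6

giving w = (1, 6, 4, 2, 3, 5) via Δ²R.

2 SE-corners of the 6-cell Rothe diagram give Ess(w):

[(2, 5, 1), (3, 3, 1)]


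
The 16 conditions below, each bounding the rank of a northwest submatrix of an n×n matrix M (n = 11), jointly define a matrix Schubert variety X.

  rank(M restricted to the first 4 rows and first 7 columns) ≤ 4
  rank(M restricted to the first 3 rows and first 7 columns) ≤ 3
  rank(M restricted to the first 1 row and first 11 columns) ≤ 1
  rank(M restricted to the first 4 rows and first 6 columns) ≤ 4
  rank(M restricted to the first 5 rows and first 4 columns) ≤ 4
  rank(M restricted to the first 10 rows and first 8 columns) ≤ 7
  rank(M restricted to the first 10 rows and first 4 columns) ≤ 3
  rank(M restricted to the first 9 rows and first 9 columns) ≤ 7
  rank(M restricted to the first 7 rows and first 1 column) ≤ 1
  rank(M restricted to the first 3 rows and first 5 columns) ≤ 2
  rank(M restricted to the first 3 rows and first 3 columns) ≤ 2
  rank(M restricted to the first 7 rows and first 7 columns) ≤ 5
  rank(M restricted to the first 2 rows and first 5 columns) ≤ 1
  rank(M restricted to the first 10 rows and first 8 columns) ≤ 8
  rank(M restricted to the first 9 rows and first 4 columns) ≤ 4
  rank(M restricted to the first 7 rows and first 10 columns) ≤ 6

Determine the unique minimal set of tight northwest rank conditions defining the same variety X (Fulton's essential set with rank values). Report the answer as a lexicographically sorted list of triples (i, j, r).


Computing R[i][j] = min implied NW-rank bound (n=11, 16 conditions):

  i=1: 1 | 1 | 1 | 1 | 1 | 1 | 1 | 1 | 1 | 1 | 1
  i=2: 1 | 1 | 1 | 1 | 1 | 2 | 2 | 2 | 2 | 2 | 2
  i=3: 1 | 2 | 2 | 2 | 2 | 3 | 3 | 3 | 3 | 3 | 3
  i=4: 1 | 2 | 3 | 3 | 3 | 4 | 4 | 4 | 4 | 4 | 4
  i=5: 1 | 2 | 3 | 3 | 4 | 5 | 5 | 5 | 5 | 5 | 5
  i=6: 1 | 2 | 3 | 3 | 4 | 5 | 5 | 6 | 6 | 6 | 6
  i=7: 1 | 2 | 3 | 3 | 4 | 5 | 5 | 6 | 6 | 6 | 7
  i=8: 1 | 2 | 3 | 3 | 4 | 5 | 6 | 7 | 7 | 7 | 8
  i=9: 1 | 2 | 3 | 3 | 4 | 5 | 6 | 7 | 7 | 8 | 9
  i=10: 1 | 2 | 3 | 3 | 4 | 5 | 6 | 7 | 8 | 9 | 10
  i=11: 1 | 2 | 3 | 4 | 5 | 6 | 7 | 8 | 9 | 10 | 11

reading off 1-entries of Δ²R: w = (1, 6, 2, 3, 5, 8, 11, 7, 10, 9, 4).

D(w) has 15 cells with 5 SE-corners; essential set:

[(2, 5, 1), (7, 7, 5), (7, 10, 6), (9, 9, 7), (10, 4, 3)]


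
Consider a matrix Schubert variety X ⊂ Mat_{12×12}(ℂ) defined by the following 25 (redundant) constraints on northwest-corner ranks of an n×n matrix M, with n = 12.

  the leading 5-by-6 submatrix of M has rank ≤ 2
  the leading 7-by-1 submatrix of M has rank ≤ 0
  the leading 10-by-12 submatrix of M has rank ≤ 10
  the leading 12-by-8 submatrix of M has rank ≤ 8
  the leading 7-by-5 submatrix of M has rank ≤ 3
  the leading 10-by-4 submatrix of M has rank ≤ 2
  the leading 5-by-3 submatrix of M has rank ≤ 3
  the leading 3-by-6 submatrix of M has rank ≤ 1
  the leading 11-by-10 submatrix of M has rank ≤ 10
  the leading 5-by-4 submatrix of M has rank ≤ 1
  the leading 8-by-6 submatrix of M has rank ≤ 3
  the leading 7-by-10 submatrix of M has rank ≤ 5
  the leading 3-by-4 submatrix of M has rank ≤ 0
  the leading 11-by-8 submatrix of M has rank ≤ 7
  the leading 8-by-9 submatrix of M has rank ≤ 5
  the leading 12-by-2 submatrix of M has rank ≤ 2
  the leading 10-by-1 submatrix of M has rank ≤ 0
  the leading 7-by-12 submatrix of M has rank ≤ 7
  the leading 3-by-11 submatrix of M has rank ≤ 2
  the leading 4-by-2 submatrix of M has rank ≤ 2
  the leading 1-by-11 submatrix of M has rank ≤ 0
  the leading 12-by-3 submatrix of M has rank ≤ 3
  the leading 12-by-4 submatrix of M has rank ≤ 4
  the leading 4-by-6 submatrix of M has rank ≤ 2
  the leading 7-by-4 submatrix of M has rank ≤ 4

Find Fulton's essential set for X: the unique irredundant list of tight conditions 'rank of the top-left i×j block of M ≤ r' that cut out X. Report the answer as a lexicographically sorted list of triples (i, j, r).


Recovering R(i,j) via the rank-extension bound from the 25 conditions:

  i=1: 0 0 0 0 0 0 0 0 0 0 0 1
  i=2: 0 0 0 0 1 1 1 1 1 1 1 2
  i=3: 0 0 0 0 1 1 2 2 2 2 2 3
  i=4: 0 1 1 1 2 2 3 3 3 3 3 4
  i=5: 0 1 1 1 2 2 3 4 4 4 4 5
  i=6: 0 1 2 2 3 3 4 5 5 5 5 6
  i=7: 0 1 2 2 3 3 4 5 5 5 6 7
  i=8: 0 1 2 2 3 3 4 5 5 6 7 8
  i=9: 0 1 2 2 3 4 5 6 6 7 8 9
  i=10: 0 1 2 2 3 4 5 6 7 8 9 10
  i=11: 1 2 3 3 4 5 6 7 8 9 10 11
  i=12: 1 2 3 4 5 6 7 8 9 10 11 12

second differences of R give the permutation w = (12, 5, 7, 2, 8, 3, 11, 10, 6, 9, 1, 4).

Rothe diagram D(w) (39 cells), 10 SE-corners (essential conditions):

[(1, 11, 0), (3, 4, 0), (3, 6, 1), (5, 4, 1), (5, 6, 2), (7, 10, 5), (8, 6, 3), (8, 9, 5), (10, 1, 0), (10, 4, 2)]


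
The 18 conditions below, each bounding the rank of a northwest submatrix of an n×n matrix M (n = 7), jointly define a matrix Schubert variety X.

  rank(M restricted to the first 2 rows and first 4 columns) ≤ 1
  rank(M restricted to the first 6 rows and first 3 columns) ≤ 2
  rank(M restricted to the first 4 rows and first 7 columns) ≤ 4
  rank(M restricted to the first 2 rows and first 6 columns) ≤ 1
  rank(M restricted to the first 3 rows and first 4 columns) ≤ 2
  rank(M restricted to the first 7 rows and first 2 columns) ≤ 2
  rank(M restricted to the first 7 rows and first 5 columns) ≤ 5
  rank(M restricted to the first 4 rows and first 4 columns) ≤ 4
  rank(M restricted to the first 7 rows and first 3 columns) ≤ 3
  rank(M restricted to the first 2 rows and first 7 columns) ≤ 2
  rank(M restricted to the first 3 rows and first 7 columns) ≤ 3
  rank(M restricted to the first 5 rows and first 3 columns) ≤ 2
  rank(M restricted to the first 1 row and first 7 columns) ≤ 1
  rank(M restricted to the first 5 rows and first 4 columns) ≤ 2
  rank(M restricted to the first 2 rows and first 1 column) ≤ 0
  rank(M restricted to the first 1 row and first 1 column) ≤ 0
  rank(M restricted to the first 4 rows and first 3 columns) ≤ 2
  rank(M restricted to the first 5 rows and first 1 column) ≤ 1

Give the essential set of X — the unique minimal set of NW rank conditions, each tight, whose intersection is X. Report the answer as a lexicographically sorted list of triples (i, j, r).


Propagating the 18 rank bounds to every northwest block:

  R[1]: 0, 1, 1, 1, 1, 1, 1
  R[2]: 0, 1, 1, 1, 1, 1, 2
  R[3]: 1, 2, 2, 2, 2, 2, 3
  R[4]: 1, 2, 2, 2, 3, 3, 4
  R[5]: 1, 2, 2, 2, 3, 4, 5
  R[6]: 1, 2, 2, 3, 4, 5, 6
  R[7]: 1, 2, 3, 4, 5, 6, 7

giving w = (2, 7, 1, 5, 6, 4, 3) via Δ²R.

4 SE-corners of the 11-cell Rothe diagram give Ess(w):

[(2, 1, 0), (2, 6, 1), (5, 4, 2), (6, 3, 2)]


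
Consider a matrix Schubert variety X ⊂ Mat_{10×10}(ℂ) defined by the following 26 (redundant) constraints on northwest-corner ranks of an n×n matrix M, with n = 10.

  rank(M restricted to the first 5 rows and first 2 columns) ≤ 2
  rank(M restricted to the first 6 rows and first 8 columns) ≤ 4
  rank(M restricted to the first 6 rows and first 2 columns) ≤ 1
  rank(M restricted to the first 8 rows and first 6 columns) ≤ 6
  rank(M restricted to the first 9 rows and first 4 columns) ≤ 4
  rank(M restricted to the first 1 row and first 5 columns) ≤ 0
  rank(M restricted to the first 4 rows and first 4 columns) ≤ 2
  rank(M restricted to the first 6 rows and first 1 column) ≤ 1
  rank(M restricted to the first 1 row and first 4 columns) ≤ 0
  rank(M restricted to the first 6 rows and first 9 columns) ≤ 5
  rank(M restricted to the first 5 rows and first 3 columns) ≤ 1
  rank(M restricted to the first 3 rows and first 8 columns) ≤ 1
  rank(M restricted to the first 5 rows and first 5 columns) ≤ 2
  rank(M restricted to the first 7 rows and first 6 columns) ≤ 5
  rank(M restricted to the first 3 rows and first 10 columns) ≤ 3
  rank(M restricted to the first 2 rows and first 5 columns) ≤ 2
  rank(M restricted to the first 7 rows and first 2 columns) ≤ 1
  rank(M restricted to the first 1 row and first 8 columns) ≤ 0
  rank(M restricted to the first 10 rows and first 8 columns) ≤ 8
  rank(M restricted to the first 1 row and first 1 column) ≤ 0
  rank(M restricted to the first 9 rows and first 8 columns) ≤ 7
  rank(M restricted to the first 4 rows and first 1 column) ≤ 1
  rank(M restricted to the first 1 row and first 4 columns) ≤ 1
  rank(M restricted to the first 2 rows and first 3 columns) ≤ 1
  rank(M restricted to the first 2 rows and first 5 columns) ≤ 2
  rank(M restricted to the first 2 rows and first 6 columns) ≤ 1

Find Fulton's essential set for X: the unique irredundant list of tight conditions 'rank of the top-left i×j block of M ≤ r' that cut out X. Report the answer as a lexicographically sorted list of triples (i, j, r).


Propagating the 26 rank bounds to every northwest block:

  row 1: 0 | 0 | 0 | 0 | 0 | 0 | 0 | 0 | 1 | 1
  row 2: 1 | 1 | 1 | 1 | 1 | 1 | 1 | 1 | 2 | 2
  row 3: 1 | 1 | 1 | 1 | 1 | 1 | 1 | 1 | 2 | 3
  row 4: 1 | 1 | 1 | 2 | 2 | 2 | 2 | 2 | 3 | 4
  row 5: 1 | 1 | 1 | 2 | 2 | 3 | 3 | 3 | 4 | 5
  row 6: 1 | 1 | 2 | 3 | 3 | 4 | 4 | 4 | 5 | 6
  row 7: 1 | 1 | 2 | 3 | 4 | 5 | 5 | 5 | 6 | 7
  row 8: 1 | 2 | 3 | 4 | 5 | 6 | 6 | 6 | 7 | 8
  row 9: 1 | 2 | 3 | 4 | 5 | 6 | 7 | 7 | 8 | 9
  row 10: 1 | 2 | 3 | 4 | 5 | 6 | 7 | 8 | 9 | 10

the unique w with this rank table is (9, 1, 10, 4, 6, 3, 5, 2, 7, 8).

ℓ(w)=22; the 5 essential cells (i,j,r):

[(1, 8, 0), (3, 8, 1), (5, 3, 1), (5, 5, 2), (7, 2, 1)]
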